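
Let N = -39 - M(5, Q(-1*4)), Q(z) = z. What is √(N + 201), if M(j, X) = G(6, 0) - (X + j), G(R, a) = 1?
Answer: 9*√2 ≈ 12.728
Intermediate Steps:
M(j, X) = 1 - X - j (M(j, X) = 1 - (X + j) = 1 + (-X - j) = 1 - X - j)
N = -39 (N = -39 - (1 - (-1)*4 - 1*5) = -39 - (1 - 1*(-4) - 5) = -39 - (1 + 4 - 5) = -39 - 1*0 = -39 + 0 = -39)
√(N + 201) = √(-39 + 201) = √162 = 9*√2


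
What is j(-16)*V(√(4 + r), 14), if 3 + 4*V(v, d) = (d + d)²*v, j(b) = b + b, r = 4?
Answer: 24 - 12544*√2 ≈ -17716.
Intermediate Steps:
j(b) = 2*b
V(v, d) = -¾ + v*d² (V(v, d) = -¾ + ((d + d)²*v)/4 = -¾ + ((2*d)²*v)/4 = -¾ + ((4*d²)*v)/4 = -¾ + (4*v*d²)/4 = -¾ + v*d²)
j(-16)*V(√(4 + r), 14) = (2*(-16))*(-¾ + √(4 + 4)*14²) = -32*(-¾ + √8*196) = -32*(-¾ + (2*√2)*196) = -32*(-¾ + 392*√2) = 24 - 12544*√2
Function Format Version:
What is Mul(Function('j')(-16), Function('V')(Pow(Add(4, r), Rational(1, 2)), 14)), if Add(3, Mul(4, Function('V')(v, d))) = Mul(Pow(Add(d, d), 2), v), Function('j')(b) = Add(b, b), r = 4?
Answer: Add(24, Mul(-12544, Pow(2, Rational(1, 2)))) ≈ -17716.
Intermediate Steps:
Function('j')(b) = Mul(2, b)
Function('V')(v, d) = Add(Rational(-3, 4), Mul(v, Pow(d, 2))) (Function('V')(v, d) = Add(Rational(-3, 4), Mul(Rational(1, 4), Mul(Pow(Add(d, d), 2), v))) = Add(Rational(-3, 4), Mul(Rational(1, 4), Mul(Pow(Mul(2, d), 2), v))) = Add(Rational(-3, 4), Mul(Rational(1, 4), Mul(Mul(4, Pow(d, 2)), v))) = Add(Rational(-3, 4), Mul(Rational(1, 4), Mul(4, v, Pow(d, 2)))) = Add(Rational(-3, 4), Mul(v, Pow(d, 2))))
Mul(Function('j')(-16), Function('V')(Pow(Add(4, r), Rational(1, 2)), 14)) = Mul(Mul(2, -16), Add(Rational(-3, 4), Mul(Pow(Add(4, 4), Rational(1, 2)), Pow(14, 2)))) = Mul(-32, Add(Rational(-3, 4), Mul(Pow(8, Rational(1, 2)), 196))) = Mul(-32, Add(Rational(-3, 4), Mul(Mul(2, Pow(2, Rational(1, 2))), 196))) = Mul(-32, Add(Rational(-3, 4), Mul(392, Pow(2, Rational(1, 2))))) = Add(24, Mul(-12544, Pow(2, Rational(1, 2))))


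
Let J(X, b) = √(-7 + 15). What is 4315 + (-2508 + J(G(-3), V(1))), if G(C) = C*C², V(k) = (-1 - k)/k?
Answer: 1807 + 2*√2 ≈ 1809.8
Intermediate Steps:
V(k) = (-1 - k)/k
G(C) = C³
J(X, b) = 2*√2 (J(X, b) = √8 = 2*√2)
4315 + (-2508 + J(G(-3), V(1))) = 4315 + (-2508 + 2*√2) = 1807 + 2*√2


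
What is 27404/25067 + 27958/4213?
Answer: 816276238/105607271 ≈ 7.7294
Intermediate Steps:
27404/25067 + 27958/4213 = 816276238/105607271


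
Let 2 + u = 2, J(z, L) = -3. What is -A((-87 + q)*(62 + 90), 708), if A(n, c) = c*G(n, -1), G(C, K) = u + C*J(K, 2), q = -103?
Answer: -61341120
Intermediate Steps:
u = 0 (u = -2 + 2 = 0)
G(C, K) = -3*C (G(C, K) = 0 + C*(-3) = 0 - 3*C = -3*C)
A(n, c) = -3*c*n (A(n, c) = c*(-3*n) = -3*c*n)
-A((-87 + q)*(62 + 90), 708) = -(-3)*708*(-87 - 103)*(62 + 90) = -(-3)*708*(-190*152) = -(-3)*708*(-28880) = -1*61341120 = -61341120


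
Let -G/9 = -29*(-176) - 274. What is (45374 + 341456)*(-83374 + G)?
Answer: -49067064520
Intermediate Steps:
G = -43470 (G = -9*(-29*(-176) - 274) = -9*(5104 - 274) = -9*4830 = -43470)
(45374 + 341456)*(-83374 + G) = (45374 + 341456)*(-83374 - 43470) = 386830*(-126844) = -49067064520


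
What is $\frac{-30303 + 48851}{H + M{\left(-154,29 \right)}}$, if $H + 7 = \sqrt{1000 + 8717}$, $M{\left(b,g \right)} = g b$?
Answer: $- \frac{6913767}{1666501} - \frac{4637 \sqrt{9717}}{4999503} \approx -4.2401$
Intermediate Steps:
$M{\left(b,g \right)} = b g$
$H = -7 + \sqrt{9717}$ ($H = -7 + \sqrt{1000 + 8717} = -7 + \sqrt{9717} \approx 91.575$)
$\frac{-30303 + 48851}{H + M{\left(-154,29 \right)}} = \frac{-30303 + 48851}{\left(-7 + \sqrt{9717}\right) - 4466} = \frac{18548}{\left(-7 + \sqrt{9717}\right) - 4466} = \frac{18548}{-4473 + \sqrt{9717}}$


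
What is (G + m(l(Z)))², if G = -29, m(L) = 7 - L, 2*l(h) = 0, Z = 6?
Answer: 484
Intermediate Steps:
l(h) = 0 (l(h) = (½)*0 = 0)
(G + m(l(Z)))² = (-29 + (7 - 1*0))² = (-29 + (7 + 0))² = (-29 + 7)² = (-22)² = 484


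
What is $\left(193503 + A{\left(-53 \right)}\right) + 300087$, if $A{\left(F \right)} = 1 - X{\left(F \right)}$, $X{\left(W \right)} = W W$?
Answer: $490782$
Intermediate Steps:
$X{\left(W \right)} = W^{2}$
$A{\left(F \right)} = 1 - F^{2}$
$\left(193503 + A{\left(-53 \right)}\right) + 300087 = \left(193503 + \left(1 - \left(-53\right)^{2}\right)\right) + 300087 = \left(193503 + \left(1 - 2809\right)\right) + 300087 = \left(193503 - 2808\right) + 300087 = 190695 + 300087 = 490782$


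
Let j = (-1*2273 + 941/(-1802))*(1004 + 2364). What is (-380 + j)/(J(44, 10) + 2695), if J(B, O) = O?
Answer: -6899500088/2437205 ≈ -2830.9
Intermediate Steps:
j = -6899157708/901 (j = (-2273 + 941*(-1/1802))*3368 = (-2273 - 941/1802)*3368 = -4096887/1802*3368 = -6899157708/901 ≈ -7.6572e+6)
(-380 + j)/(J(44, 10) + 2695) = (-380 - 6899157708/901)/(10 + 2695) = -6899500088/901/2705 = -6899500088/901*1/2705 = -6899500088/2437205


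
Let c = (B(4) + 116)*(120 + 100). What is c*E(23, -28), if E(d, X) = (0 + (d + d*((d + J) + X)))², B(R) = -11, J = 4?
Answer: 0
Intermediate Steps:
c = 23100 (c = (-11 + 116)*(120 + 100) = 105*220 = 23100)
E(d, X) = (d + d*(4 + X + d))² (E(d, X) = (0 + (d + d*((d + 4) + X)))² = (0 + (d + d*((4 + d) + X)))² = (0 + (d + d*(4 + X + d)))² = (d + d*(4 + X + d))²)
c*E(23, -28) = 23100*(23²*(5 - 28 + 23)²) = 23100*(529*0²) = 23100*(529*0) = 23100*0 = 0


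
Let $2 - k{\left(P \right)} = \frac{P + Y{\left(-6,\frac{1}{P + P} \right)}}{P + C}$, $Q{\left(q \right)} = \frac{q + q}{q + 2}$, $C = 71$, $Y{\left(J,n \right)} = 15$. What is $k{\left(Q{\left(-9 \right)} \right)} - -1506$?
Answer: $\frac{776497}{515} \approx 1507.8$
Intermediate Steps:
$Q{\left(q \right)} = \frac{2 q}{2 + q}$
$k{\left(P \right)} = 2 - \frac{15 + P}{71 + P}$ ($k{\left(P \right)} = 2 - \frac{P + 15}{P + 71} = 2 - \frac{15 + P}{71 + P}$)
$k{\left(Q{\left(-9 \right)} \right)} - -1506 = \frac{127 + 2 \left(-9\right) \frac{1}{2 - 9}}{71 + 2 \left(-9\right) \frac{1}{2 - 9}} - -1506 = \frac{127 + 2 \left(-9\right) \frac{1}{-7}}{71 + 2 \left(-9\right) \frac{1}{-7}} + 1506 = \frac{127 + 2 \left(-9\right) \left(- \frac{1}{7}\right)}{71 + 2 \left(-9\right) \left(- \frac{1}{7}\right)} + 1506 = \frac{127 + \frac{18}{7}}{71 + \frac{18}{7}} + 1506 = \frac{1}{\frac{515}{7}} \cdot \frac{907}{7} + 1506 = \frac{7}{515} \cdot \frac{907}{7} + 1506 = \frac{907}{515} + 1506 = \frac{776497}{515}$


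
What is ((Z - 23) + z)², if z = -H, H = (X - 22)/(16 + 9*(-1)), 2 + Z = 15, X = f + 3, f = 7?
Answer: 3364/49 ≈ 68.653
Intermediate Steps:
X = 10 (X = 7 + 3 = 10)
Z = 13 (Z = -2 + 15 = 13)
H = -12/7 (H = (10 - 22)/(16 + 9*(-1)) = -12/(16 - 9) = -12/7 ≈ -1.7143)
z = 12/7 (z = -1*(-12/7) = 12/7 ≈ 1.7143)
((Z - 23) + z)² = ((13 - 23) + 12/7)² = (-10 + 12/7)² = (-58/7)² = 3364/49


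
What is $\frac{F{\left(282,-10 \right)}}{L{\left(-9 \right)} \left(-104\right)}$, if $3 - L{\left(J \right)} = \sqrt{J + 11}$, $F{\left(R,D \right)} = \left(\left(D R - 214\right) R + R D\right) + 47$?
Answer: $\frac{367869}{104} + \frac{122623 \sqrt{2}}{104} \approx 5204.7$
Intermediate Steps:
$F{\left(R,D \right)} = 47 + D R + R \left(-214 + D R\right)$ ($F{\left(R,D \right)} = \left(\left(-214 + D R\right) R + D R\right) + 47 = \left(R \left(-214 + D R\right) + D R\right) + 47 = \left(D R + R \left(-214 + D R\right)\right) + 47 = 47 + D R + R \left(-214 + D R\right)$)
$L{\left(J \right)} = 3 - \sqrt{11 + J}$ ($L{\left(J \right)} = 3 - \sqrt{J + 11} = 3 - \sqrt{11 + J}$)
$\frac{F{\left(282,-10 \right)}}{L{\left(-9 \right)} \left(-104\right)} = \frac{47 - 60348 - 2820 - 10 \cdot 282^{2}}{\left(3 - \sqrt{11 - 9}\right) \left(-104\right)} = \frac{47 - 60348 - 2820 - 795240}{\left(3 - \sqrt{2}\right) \left(-104\right)} = \frac{47 - 60348 - 2820 - 795240}{-312 + 104 \sqrt{2}} = - \frac{858361}{-312 + 104 \sqrt{2}}$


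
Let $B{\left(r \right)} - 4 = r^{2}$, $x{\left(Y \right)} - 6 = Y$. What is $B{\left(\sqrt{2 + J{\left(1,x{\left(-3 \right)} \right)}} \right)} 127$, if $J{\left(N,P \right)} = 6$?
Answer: $1524$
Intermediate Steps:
$x{\left(Y \right)} = 6 + Y$
$B{\left(r \right)} = 4 + r^{2}$
$B{\left(\sqrt{2 + J{\left(1,x{\left(-3 \right)} \right)}} \right)} 127 = \left(4 + \left(\sqrt{2 + 6}\right)^{2}\right) 127 = \left(4 + \left(\sqrt{8}\right)^{2}\right) 127 = \left(4 + \left(2 \sqrt{2}\right)^{2}\right) 127 = \left(4 + 8\right) 127 = 12 \cdot 127 = 1524$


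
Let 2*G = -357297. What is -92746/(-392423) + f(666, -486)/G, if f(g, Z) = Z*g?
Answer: 95724560486/46737186877 ≈ 2.0481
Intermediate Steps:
G = -357297/2 (G = (½)*(-357297) = -357297/2 ≈ -1.7865e+5)
-92746/(-392423) + f(666, -486)/G = -92746/(-392423) + (-486*666)/(-357297/2) = -92746*(-1/392423) - 323676*(-2/357297) = 92746/392423 + 215784/119099 = 95724560486/46737186877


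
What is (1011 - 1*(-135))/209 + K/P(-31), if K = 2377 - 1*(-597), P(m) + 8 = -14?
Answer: -27107/209 ≈ -129.70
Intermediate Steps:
P(m) = -22 (P(m) = -8 - 14 = -22)
K = 2974 (K = 2377 + 597 = 2974)
(1011 - 1*(-135))/209 + K/P(-31) = (1011 - 1*(-135))/209 + 2974/(-22) = (1011 + 135)*(1/209) + 2974*(-1/22) = 1146*(1/209) - 1487/11 = 1146/209 - 1487/11 = -27107/209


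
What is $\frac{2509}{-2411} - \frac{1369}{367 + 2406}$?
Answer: $- \frac{10258116}{6685703} \approx -1.5343$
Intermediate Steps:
$\frac{2509}{-2411} - \frac{1369}{367 + 2406} = 2509 \left(- \frac{1}{2411}\right) - \frac{1369}{2773} = - \frac{2509}{2411} - \frac{1369}{2773} = - \frac{10258116}{6685703}$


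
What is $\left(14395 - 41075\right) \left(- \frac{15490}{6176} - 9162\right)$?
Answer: $\frac{94380503335}{386} \approx 2.4451 \cdot 10^{8}$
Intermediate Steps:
$\left(14395 - 41075\right) \left(- \frac{15490}{6176} - 9162\right) = - 26680 \left(\left(-15490\right) \frac{1}{6176} - 9162\right) = - 26680 \left(- \frac{7745}{3088} - 9162\right) = \left(-26680\right) \left(- \frac{28300001}{3088}\right) = \frac{94380503335}{386}$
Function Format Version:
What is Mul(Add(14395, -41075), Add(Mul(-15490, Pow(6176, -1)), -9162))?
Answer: Rational(94380503335, 386) ≈ 2.4451e+8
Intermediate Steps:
Mul(Add(14395, -41075), Add(Mul(-15490, Pow(6176, -1)), -9162)) = Mul(-26680, Add(Mul(-15490, Rational(1, 6176)), -9162)) = Mul(-26680, Add(Rational(-7745, 3088), -9162)) = Mul(-26680, Rational(-28300001, 3088)) = Rational(94380503335, 386)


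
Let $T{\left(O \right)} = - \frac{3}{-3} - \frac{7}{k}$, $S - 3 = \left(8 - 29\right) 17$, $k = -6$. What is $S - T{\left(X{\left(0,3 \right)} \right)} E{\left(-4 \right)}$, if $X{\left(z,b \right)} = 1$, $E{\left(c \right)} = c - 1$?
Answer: $- \frac{2059}{6} \approx -343.17$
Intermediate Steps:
$E{\left(c \right)} = -1 + c$
$S = -354$ ($S = 3 + \left(8 - 29\right) 17 = 3 - 357 = -354$)
$T{\left(O \right)} = \frac{13}{6}$ ($T{\left(O \right)} = - \frac{3}{-3} - \frac{7}{-6} = \left(-3\right) \left(- \frac{1}{3}\right) - - \frac{7}{6} = 1 + \frac{7}{6} = \frac{13}{6}$)
$S - T{\left(X{\left(0,3 \right)} \right)} E{\left(-4 \right)} = -354 - \frac{13 \left(-1 - 4\right)}{6} = -354 - \frac{13}{6} \left(-5\right) = -354 - - \frac{65}{6} = -354 + \frac{65}{6} = - \frac{2059}{6}$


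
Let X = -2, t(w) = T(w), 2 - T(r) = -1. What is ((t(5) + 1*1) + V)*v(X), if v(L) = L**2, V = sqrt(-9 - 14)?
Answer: 16 + 4*I*sqrt(23) ≈ 16.0 + 19.183*I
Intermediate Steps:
T(r) = 3 (T(r) = 2 - 1*(-1) = 2 + 1 = 3)
t(w) = 3
V = I*sqrt(23) (V = sqrt(-23) = I*sqrt(23) ≈ 4.7958*I)
((t(5) + 1*1) + V)*v(X) = ((3 + 1*1) + I*sqrt(23))*(-2)**2 = ((3 + 1) + I*sqrt(23))*4 = (4 + I*sqrt(23))*4 = 16 + 4*I*sqrt(23)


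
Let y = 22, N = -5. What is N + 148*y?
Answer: 3251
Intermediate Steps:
N + 148*y = -5 + 148*22 = -5 + 3256 = 3251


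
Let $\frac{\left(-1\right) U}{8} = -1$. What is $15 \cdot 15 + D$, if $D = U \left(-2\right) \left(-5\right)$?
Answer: $305$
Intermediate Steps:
$U = 8$ ($U = \left(-8\right) \left(-1\right) = 8$)
$D = 80$ ($D = 8 \left(-2\right) \left(-5\right) = \left(-16\right) \left(-5\right) = 80$)
$15 \cdot 15 + D = 15 \cdot 15 + 80 = 225 + 80 = 305$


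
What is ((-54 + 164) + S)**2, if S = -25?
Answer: 7225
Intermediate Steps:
((-54 + 164) + S)**2 = ((-54 + 164) - 25)**2 = (110 - 25)**2 = 85**2 = 7225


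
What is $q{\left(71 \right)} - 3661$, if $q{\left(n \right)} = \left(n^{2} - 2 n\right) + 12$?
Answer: $1250$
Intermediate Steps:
$q{\left(n \right)} = 12 + n^{2} - 2 n$
$q{\left(71 \right)} - 3661 = \left(12 + 71^{2} - 142\right) - 3661 = \left(12 + 5041 - 142\right) - 3661 = 4911 - 3661 = 1250$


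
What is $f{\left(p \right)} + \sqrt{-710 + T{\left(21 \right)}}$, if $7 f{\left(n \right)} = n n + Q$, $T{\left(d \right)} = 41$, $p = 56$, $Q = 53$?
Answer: $\frac{3189}{7} + i \sqrt{669} \approx 455.57 + 25.865 i$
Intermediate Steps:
$f{\left(n \right)} = \frac{53}{7} + \frac{n^{2}}{7}$ ($f{\left(n \right)} = \frac{n n + 53}{7} = \frac{n^{2} + 53}{7} = \frac{53 + n^{2}}{7} = \frac{53}{7} + \frac{n^{2}}{7}$)
$f{\left(p \right)} + \sqrt{-710 + T{\left(21 \right)}} = \left(\frac{53}{7} + \frac{56^{2}}{7}\right) + \sqrt{-710 + 41} = \left(\frac{53}{7} + \frac{1}{7} \cdot 3136\right) + \sqrt{-669} = \left(\frac{53}{7} + 448\right) + i \sqrt{669} = \frac{3189}{7} + i \sqrt{669}$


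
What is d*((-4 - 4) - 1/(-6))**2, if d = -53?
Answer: -117077/36 ≈ -3252.1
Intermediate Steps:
d*((-4 - 4) - 1/(-6))**2 = -53*((-4 - 4) - 1/(-6))**2 = -53*(-8 - 1*(-1/6))**2 = -53*(-8 + 1/6)**2 = -53*(-47/6)**2 = -53*2209/36 = -117077/36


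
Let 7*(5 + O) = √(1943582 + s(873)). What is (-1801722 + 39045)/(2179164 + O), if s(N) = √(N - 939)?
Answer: -1762677/(2179159 + √(1943582 + I*√66)/7) ≈ -0.80881 + 1.5447e-10*I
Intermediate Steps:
s(N) = √(-939 + N)
O = -5 + √(1943582 + I*√66)/7 (O = -5 + √(1943582 + √(-939 + 873))/7 = -5 + √(1943582 + √(-66))/7 = -5 + √(1943582 + I*√66)/7 ≈ 194.16 + 0.00041624*I)
(-1801722 + 39045)/(2179164 + O) = (-1801722 + 39045)/(2179164 + (-5 + √(1943582 + I*√66)/7)) = -1762677/(2179159 + √(1943582 + I*√66)/7)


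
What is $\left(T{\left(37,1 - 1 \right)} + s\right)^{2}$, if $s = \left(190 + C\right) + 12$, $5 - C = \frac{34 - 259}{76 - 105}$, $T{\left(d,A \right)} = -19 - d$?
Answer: $\frac{17255716}{841} \approx 20518.0$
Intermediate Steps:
$C = - \frac{80}{29}$ ($C = 5 - \frac{34 - 259}{76 - 105} = 5 - - \frac{225}{-29} = 5 - \left(-225\right) \left(- \frac{1}{29}\right) = 5 - \frac{225}{29} = - \frac{80}{29} \approx -2.7586$)
$s = \frac{5778}{29}$ ($s = \left(190 - \frac{80}{29}\right) + 12 = \frac{5430}{29} + 12 = \frac{5778}{29} \approx 199.24$)
$\left(T{\left(37,1 - 1 \right)} + s\right)^{2} = \left(\left(-19 - 37\right) + \frac{5778}{29}\right)^{2} = \left(-56 + \frac{5778}{29}\right)^{2} = \left(\frac{4154}{29}\right)^{2} = \frac{17255716}{841}$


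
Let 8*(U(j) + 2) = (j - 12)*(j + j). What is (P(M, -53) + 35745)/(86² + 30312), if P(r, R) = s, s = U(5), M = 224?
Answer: 142937/150832 ≈ 0.94766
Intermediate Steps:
U(j) = -2 + j*(-12 + j)/4 (U(j) = -2 + ((j - 12)*(j + j))/8 = -2 + ((-12 + j)*(2*j))/8 = -2 + (2*j*(-12 + j))/8 = -2 + j*(-12 + j)/4)
s = -43/4 (s = -2 - 3*5 + (¼)*5² = -2 - 15 + (¼)*25 = -2 - 15 + 25/4 = -43/4 ≈ -10.750)
P(r, R) = -43/4
(P(M, -53) + 35745)/(86² + 30312) = (-43/4 + 35745)/(86² + 30312) = 142937/(4*(7396 + 30312)) = (142937/4)/37708 = (142937/4)*(1/37708) = 142937/150832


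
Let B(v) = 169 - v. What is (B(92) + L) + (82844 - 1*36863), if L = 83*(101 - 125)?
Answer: 44066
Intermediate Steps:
L = -1992 (L = 83*(-24) = -1992)
(B(92) + L) + (82844 - 1*36863) = ((169 - 1*92) - 1992) + (82844 - 1*36863) = ((169 - 92) - 1992) + (82844 - 36863) = (77 - 1992) + 45981 = -1915 + 45981 = 44066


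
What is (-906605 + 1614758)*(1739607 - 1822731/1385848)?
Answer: 1707235830621567765/1385848 ≈ 1.2319e+12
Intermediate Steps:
(-906605 + 1614758)*(1739607 - 1822731/1385848) = 708153*(1739607 - 1822731*1/1385848) = 708153*(1739607 - 1822731/1385848) = 708153*(2410829059005/1385848) = 1707235830621567765/1385848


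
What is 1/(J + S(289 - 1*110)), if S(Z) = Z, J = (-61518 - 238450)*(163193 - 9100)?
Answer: -1/46222968845 ≈ -2.1634e-11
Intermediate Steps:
J = -46222969024 (J = -299968*154093 = -46222969024)
1/(J + S(289 - 1*110)) = 1/(-46222969024 + (289 - 1*110)) = 1/(-46222969024 + (289 - 110)) = 1/(-46222969024 + 179) = 1/(-46222968845) = -1/46222968845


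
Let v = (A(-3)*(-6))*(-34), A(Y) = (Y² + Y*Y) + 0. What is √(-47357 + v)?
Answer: I*√43685 ≈ 209.01*I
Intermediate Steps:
A(Y) = 2*Y² (A(Y) = (Y² + Y²) + 0 = 2*Y² + 0 = 2*Y²)
v = 3672 (v = ((2*(-3)²)*(-6))*(-34) = ((2*9)*(-6))*(-34) = (18*(-6))*(-34) = -108*(-34) = 3672)
√(-47357 + v) = √(-47357 + 3672) = √(-43685) = I*√43685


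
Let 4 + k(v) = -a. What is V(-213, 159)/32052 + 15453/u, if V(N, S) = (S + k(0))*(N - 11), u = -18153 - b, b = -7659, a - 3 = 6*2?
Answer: -22899761/9343158 ≈ -2.4510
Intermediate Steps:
a = 15 (a = 3 + 6*2 = 3 + 12 = 15)
k(v) = -19 (k(v) = -4 - 1*15 = -4 - 15 = -19)
u = -10494 (u = -18153 - 1*(-7659) = -18153 + 7659 = -10494)
V(N, S) = (-19 + S)*(-11 + N) (V(N, S) = (S - 19)*(N - 11) = (-19 + S)*(-11 + N))
V(-213, 159)/32052 + 15453/u = (209 - 19*(-213) - 11*159 - 213*159)/32052 + 15453/(-10494) = (209 + 4047 - 1749 - 33867)*(1/32052) + 15453*(-1/10494) = -31360*1/32052 - 1717/1166 = -7840/8013 - 1717/1166 = -22899761/9343158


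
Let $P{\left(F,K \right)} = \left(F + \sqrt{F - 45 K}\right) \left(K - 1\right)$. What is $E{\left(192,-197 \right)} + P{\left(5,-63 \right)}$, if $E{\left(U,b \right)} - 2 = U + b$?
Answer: $-323 - 128 \sqrt{710} \approx -3733.7$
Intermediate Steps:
$P{\left(F,K \right)} = \left(-1 + K\right) \left(F + \sqrt{F - 45 K}\right)$ ($P{\left(F,K \right)} = \left(F + \sqrt{F - 45 K}\right) \left(-1 + K\right) = \left(-1 + K\right) \left(F + \sqrt{F - 45 K}\right)$)
$E{\left(U,b \right)} = 2 + U + b$ ($E{\left(U,b \right)} = 2 + \left(U + b\right) = 2 + U + b$)
$E{\left(192,-197 \right)} + P{\left(5,-63 \right)} = \left(2 + 192 - 197\right) - \left(320 + 64 \sqrt{5 - -2835}\right) = -3 - \left(320 + 64 \sqrt{5 + 2835}\right) = -3 - \left(320 + 128 \sqrt{710}\right) = -323 - 128 \sqrt{710}$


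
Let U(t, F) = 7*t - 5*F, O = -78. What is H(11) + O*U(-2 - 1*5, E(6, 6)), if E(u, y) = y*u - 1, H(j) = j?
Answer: 17483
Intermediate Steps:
E(u, y) = -1 + u*y (E(u, y) = u*y - 1 = -1 + u*y)
U(t, F) = -5*F + 7*t
H(11) + O*U(-2 - 1*5, E(6, 6)) = 11 - 78*(-5*(-1 + 6*6) + 7*(-2 - 1*5)) = 11 - 78*(-5*(-1 + 36) + 7*(-2 - 5)) = 11 - 78*(-5*35 + 7*(-7)) = 11 - 78*(-175 - 49) = 11 - 78*(-224) = 11 + 17472 = 17483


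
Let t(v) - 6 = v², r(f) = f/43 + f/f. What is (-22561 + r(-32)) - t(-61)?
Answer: -1130373/43 ≈ -26288.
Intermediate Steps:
r(f) = 1 + f/43 (r(f) = f*(1/43) + 1 = f/43 + 1 = 1 + f/43)
t(v) = 6 + v²
(-22561 + r(-32)) - t(-61) = (-22561 + (1 + (1/43)*(-32))) - (6 + (-61)²) = (-22561 + (1 - 32/43)) - (6 + 3721) = (-22561 + 11/43) - 1*3727 = -970112/43 - 3727 = -1130373/43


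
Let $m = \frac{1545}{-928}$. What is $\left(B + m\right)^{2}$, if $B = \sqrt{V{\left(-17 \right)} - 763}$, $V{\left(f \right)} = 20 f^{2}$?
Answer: $\frac{4322947153}{861184} - \frac{1545 \sqrt{5017}}{464} \approx 4783.9$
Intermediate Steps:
$m = - \frac{1545}{928}$ ($m = 1545 \left(- \frac{1}{928}\right) = - \frac{1545}{928} \approx -1.6649$)
$B = \sqrt{5017}$ ($B = \sqrt{20 \left(-17\right)^{2} - 763} = \sqrt{20 \cdot 289 - 763} = \sqrt{5780 - 763} = \sqrt{5017} \approx 70.831$)
$\left(B + m\right)^{2} = \left(\sqrt{5017} - \frac{1545}{928}\right)^{2} = \left(- \frac{1545}{928} + \sqrt{5017}\right)^{2}$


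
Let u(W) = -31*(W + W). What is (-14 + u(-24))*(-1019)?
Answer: -1502006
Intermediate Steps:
u(W) = -62*W
(-14 + u(-24))*(-1019) = (-14 - 62*(-24))*(-1019) = (-14 + 1488)*(-1019) = 1474*(-1019) = -1502006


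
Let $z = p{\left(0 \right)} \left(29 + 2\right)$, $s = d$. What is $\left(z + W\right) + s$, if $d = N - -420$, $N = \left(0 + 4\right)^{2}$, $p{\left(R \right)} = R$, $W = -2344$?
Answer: $-1908$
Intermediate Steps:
$N = 16$ ($N = 4^{2} = 16$)
$d = 436$ ($d = 16 - -420 = 16 + 420 = 436$)
$s = 436$
$z = 0$ ($z = 0 \left(29 + 2\right) = 0 \cdot 31 = 0$)
$\left(z + W\right) + s = \left(0 - 2344\right) + 436 = -2344 + 436 = -1908$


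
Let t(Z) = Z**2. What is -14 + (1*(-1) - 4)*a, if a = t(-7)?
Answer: -259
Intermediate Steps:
a = 49 (a = (-7)**2 = 49)
-14 + (1*(-1) - 4)*a = -14 + (1*(-1) - 4)*49 = -14 + (-1 - 4)*49 = -14 - 5*49 = -14 - 245 = -259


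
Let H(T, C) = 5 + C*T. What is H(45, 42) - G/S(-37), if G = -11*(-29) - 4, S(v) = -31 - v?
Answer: 3685/2 ≈ 1842.5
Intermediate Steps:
G = 315 (G = 319 - 4 = 315)
H(45, 42) - G/S(-37) = (5 + 42*45) - 315/(-31 - 1*(-37)) = (5 + 1890) - 315/(-31 + 37) = 1895 - 315/6 = 1895 - 1*105/2 = 1895 - 105/2 = 3685/2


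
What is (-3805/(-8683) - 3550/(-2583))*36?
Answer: 162611860/2492021 ≈ 65.253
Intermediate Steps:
(-3805/(-8683) - 3550/(-2583))*36 = (-3805*(-1/8683) - 3550*(-1/2583))*36 = (3805/8683 + 3550/2583)*36 = (40652965/22428189)*36 = 162611860/2492021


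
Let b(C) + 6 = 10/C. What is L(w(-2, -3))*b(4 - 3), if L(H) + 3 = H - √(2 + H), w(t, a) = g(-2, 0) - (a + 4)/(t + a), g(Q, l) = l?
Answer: -56/5 - 4*√55/5 ≈ -17.133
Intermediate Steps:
w(t, a) = -(4 + a)/(a + t) (w(t, a) = 0 - (a + 4)/(t + a) = 0 - (4 + a)/(a + t) = -(4 + a)/(a + t))
L(H) = -3 + H - √(2 + H) (L(H) = -3 + (H - √(2 + H)) = -3 + H - √(2 + H))
b(C) = -6 + 10/C
L(w(-2, -3))*b(4 - 3) = (-3 + (-4 - 1*(-3))/(-3 - 2) - √(2 + (-4 - 1*(-3))/(-3 - 2)))*(-6 + 10/(4 - 3)) = (-3 + (-4 + 3)/(-5) - √(2 + (-4 + 3)/(-5)))*(-6 + 10/1) = (-3 - ⅕*(-1) - √(2 - ⅕*(-1)))*(-6 + 10*1) = (-3 + ⅕ - √(2 + ⅕))*(-6 + 10) = (-3 + ⅕ - √(11/5))*4 = (-3 + ⅕ - √55/5)*4 = (-14/5 - √55/5)*4 = -56/5 - 4*√55/5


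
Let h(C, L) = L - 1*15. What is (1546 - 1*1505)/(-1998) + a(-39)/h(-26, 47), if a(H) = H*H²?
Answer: -59260337/31968 ≈ -1853.7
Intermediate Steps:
a(H) = H³
h(C, L) = -15 + L (h(C, L) = L - 15 = -15 + L)
(1546 - 1*1505)/(-1998) + a(-39)/h(-26, 47) = (1546 - 1*1505)/(-1998) + (-39)³/(-15 + 47) = (1546 - 1505)*(-1/1998) - 59319/32 = 41*(-1/1998) - 59319*1/32 = -41/1998 - 59319/32 = -59260337/31968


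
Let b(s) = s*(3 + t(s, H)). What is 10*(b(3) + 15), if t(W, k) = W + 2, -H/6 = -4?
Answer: 390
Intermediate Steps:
H = 24 (H = -6*(-4) = 24)
t(W, k) = 2 + W
b(s) = s*(5 + s) (b(s) = s*(3 + (2 + s)) = s*(5 + s))
10*(b(3) + 15) = 10*(3*(5 + 3) + 15) = 10*(3*8 + 15) = 10*(24 + 15) = 10*39 = 390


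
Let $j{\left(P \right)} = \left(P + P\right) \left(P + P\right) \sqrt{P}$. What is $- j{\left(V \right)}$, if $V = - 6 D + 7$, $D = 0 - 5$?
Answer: $- 5476 \sqrt{37} \approx -33309.0$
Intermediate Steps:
$D = -5$ ($D = 0 - 5 = -5$)
$V = 37$ ($V = \left(-6\right) \left(-5\right) + 7 = 30 + 7 = 37$)
$j{\left(P \right)} = 4 P^{\frac{5}{2}}$ ($j{\left(P \right)} = 2 P 2 P \sqrt{P} = 4 P^{2} \sqrt{P} = 4 P^{\frac{5}{2}}$)
$- j{\left(V \right)} = - 4 \cdot 37^{\frac{5}{2}} = - 4 \cdot 1369 \sqrt{37} = - 5476 \sqrt{37}$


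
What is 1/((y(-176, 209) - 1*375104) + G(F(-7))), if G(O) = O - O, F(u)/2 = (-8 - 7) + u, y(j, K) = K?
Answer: -1/374895 ≈ -2.6674e-6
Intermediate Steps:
F(u) = -30 + 2*u (F(u) = 2*((-8 - 7) + u) = 2*(-15 + u) = -30 + 2*u)
G(O) = 0
1/((y(-176, 209) - 1*375104) + G(F(-7))) = 1/((209 - 1*375104) + 0) = 1/((209 - 375104) + 0) = 1/(-374895 + 0) = 1/(-374895) = -1/374895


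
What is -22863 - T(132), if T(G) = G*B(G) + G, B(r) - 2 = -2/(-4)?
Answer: -23325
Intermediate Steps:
B(r) = 5/2 (B(r) = 2 - 2/(-4) = 2 - 2*(-1/4) = 2 + 1/2 = 5/2)
T(G) = 7*G/2 (T(G) = G*(5/2) + G = 5*G/2 + G = 7*G/2)
-22863 - T(132) = -22863 - 7*132/2 = -22863 - 1*462 = -22863 - 462 = -23325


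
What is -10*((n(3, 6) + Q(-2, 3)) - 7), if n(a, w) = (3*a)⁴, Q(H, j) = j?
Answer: -65570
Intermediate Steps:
n(a, w) = 81*a⁴
-10*((n(3, 6) + Q(-2, 3)) - 7) = -10*((81*3⁴ + 3) - 7) = -10*((81*81 + 3) - 7) = -10*((6561 + 3) - 7) = -10*(6564 - 7) = -10*6557 = -65570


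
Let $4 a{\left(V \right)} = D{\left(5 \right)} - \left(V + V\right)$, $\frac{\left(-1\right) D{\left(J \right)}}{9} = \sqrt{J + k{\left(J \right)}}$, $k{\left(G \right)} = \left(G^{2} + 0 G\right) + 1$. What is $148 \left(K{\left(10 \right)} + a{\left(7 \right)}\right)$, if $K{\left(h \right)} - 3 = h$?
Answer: $1406 - 333 \sqrt{31} \approx -448.07$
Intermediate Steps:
$K{\left(h \right)} = 3 + h$
$k{\left(G \right)} = 1 + G^{2}$ ($k{\left(G \right)} = \left(G^{2} + 0\right) + 1 = G^{2} + 1 = 1 + G^{2}$)
$D{\left(J \right)} = - 9 \sqrt{1 + J + J^{2}}$ ($D{\left(J \right)} = - 9 \sqrt{J + \left(1 + J^{2}\right)} = - 9 \sqrt{1 + J + J^{2}}$)
$a{\left(V \right)} = - \frac{9 \sqrt{31}}{4} - \frac{V}{2}$ ($a{\left(V \right)} = \frac{- 9 \sqrt{1 + 5 + 5^{2}} - \left(V + V\right)}{4} = \frac{- 9 \sqrt{1 + 5 + 25} - 2 V}{4} = \frac{- 9 \sqrt{31} - 2 V}{4} = - \frac{9 \sqrt{31}}{4} - \frac{V}{2}$)
$148 \left(K{\left(10 \right)} + a{\left(7 \right)}\right) = 148 \left(\left(3 + 10\right) - \left(\frac{7}{2} + \frac{9 \sqrt{31}}{4}\right)\right) = 148 \left(13 - \left(\frac{7}{2} + \frac{9 \sqrt{31}}{4}\right)\right) = 148 \left(\frac{19}{2} - \frac{9 \sqrt{31}}{4}\right) = 1406 - 333 \sqrt{31}$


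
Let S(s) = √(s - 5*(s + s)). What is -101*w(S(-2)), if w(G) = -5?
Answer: 505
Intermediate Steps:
S(s) = 3*√(-s) (S(s) = √(s - 10*s) = √(-9*s) = 3*√(-s))
-101*w(S(-2)) = -101*(-5) = 505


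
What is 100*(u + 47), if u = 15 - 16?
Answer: 4600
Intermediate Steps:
u = -1
100*(u + 47) = 100*(-1 + 47) = 100*46 = 4600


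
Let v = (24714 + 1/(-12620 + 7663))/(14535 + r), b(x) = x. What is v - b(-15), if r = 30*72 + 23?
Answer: 1365574187/82871126 ≈ 16.478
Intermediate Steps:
r = 2183 (r = 2160 + 23 = 2183)
v = 122507297/82871126 (v = (24714 + 1/(-12620 + 7663))/(14535 + 2183) = (24714 + 1/(-4957))/16718 = (24714 - 1/4957)*(1/16718) = (122507297/4957)*(1/16718) = 122507297/82871126 ≈ 1.4783)
v - b(-15) = 122507297/82871126 - 1*(-15) = 122507297/82871126 + 15 = 1365574187/82871126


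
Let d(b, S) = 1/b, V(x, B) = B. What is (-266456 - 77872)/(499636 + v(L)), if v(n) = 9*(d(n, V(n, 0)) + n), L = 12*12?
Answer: -5509248/8014913 ≈ -0.68737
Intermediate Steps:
L = 144
v(n) = 9*n + 9/n (v(n) = 9*(1/n + n) = 9*(n + 1/n) = 9*n + 9/n)
(-266456 - 77872)/(499636 + v(L)) = (-266456 - 77872)/(499636 + (9*144 + 9/144)) = -344328/(499636 + (1296 + 9*(1/144))) = -344328/(499636 + (1296 + 1/16)) = -344328/(499636 + 20737/16) = -344328/8014913/16 = -344328*16/8014913 = -5509248/8014913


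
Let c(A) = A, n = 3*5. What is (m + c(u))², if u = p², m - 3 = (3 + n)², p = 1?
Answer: 107584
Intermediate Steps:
n = 15
m = 327 (m = 3 + (3 + 15)² = 3 + 18² = 3 + 324 = 327)
u = 1 (u = 1² = 1)
(m + c(u))² = (327 + 1)² = 328² = 107584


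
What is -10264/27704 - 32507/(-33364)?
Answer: 69765729/115539532 ≈ 0.60383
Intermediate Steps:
-10264/27704 - 32507/(-33364) = -10264*1/27704 - 32507*(-1/33364) = -1283/3463 + 32507/33364 = 69765729/115539532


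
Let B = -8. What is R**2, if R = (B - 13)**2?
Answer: 194481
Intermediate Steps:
R = 441 (R = (-8 - 13)**2 = (-21)**2 = 441)
R**2 = 441**2 = 194481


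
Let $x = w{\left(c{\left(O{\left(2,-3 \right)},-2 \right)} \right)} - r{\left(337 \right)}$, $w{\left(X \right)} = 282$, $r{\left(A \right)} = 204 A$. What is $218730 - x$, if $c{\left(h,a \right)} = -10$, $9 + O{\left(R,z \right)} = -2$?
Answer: $287196$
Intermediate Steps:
$O{\left(R,z \right)} = -11$ ($O{\left(R,z \right)} = -9 - 2 = -11$)
$x = -68466$ ($x = 282 - 204 \cdot 337 = 282 - 68748 = -68466$)
$218730 - x = 218730 - -68466 = 218730 + 68466 = 287196$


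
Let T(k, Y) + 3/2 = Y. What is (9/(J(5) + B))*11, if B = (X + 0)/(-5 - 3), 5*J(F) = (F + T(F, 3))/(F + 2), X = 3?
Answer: -27720/53 ≈ -523.02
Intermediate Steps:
T(k, Y) = -3/2 + Y
J(F) = (3/2 + F)/(5*(2 + F)) (J(F) = ((F + (-3/2 + 3))/(F + 2))/5 = ((F + 3/2)/(2 + F))/5 = ((3/2 + F)/(2 + F))/5 = (3/2 + F)/(5*(2 + F)))
B = -3/8 (B = (3 + 0)/(-5 - 3) = 3/(-8) = 3*(-⅛) = -3/8 ≈ -0.37500)
(9/(J(5) + B))*11 = (9/((3 + 2*5)/(10*(2 + 5)) - 3/8))*11 = (9/((⅒)*(3 + 10)/7 - 3/8))*11 = (9/((⅒)*(⅐)*13 - 3/8))*11 = (9/(13/70 - 3/8))*11 = (9/(-53/280))*11 = (9*(-280/53))*11 = -2520/53*11 = -27720/53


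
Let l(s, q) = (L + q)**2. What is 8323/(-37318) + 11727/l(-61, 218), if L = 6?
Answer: 10006669/936233984 ≈ 0.010688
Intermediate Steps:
l(s, q) = (6 + q)**2
8323/(-37318) + 11727/l(-61, 218) = 8323/(-37318) + 11727/((6 + 218)**2) = 8323*(-1/37318) + 11727/(224**2) = -8323/37318 + 11727/50176 = 10006669/936233984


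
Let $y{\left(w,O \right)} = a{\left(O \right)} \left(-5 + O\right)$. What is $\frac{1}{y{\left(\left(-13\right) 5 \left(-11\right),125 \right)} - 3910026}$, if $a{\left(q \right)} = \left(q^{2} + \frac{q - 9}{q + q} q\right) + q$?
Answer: $- \frac{1}{2013066} \approx -4.9676 \cdot 10^{-7}$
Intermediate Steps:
$a{\left(q \right)} = - \frac{9}{2} + q^{2} + \frac{3 q}{2}$ ($a{\left(q \right)} = \left(q^{2} + \frac{-9 + q}{2 q} q\right) + q = \left(q^{2} + \left(- \frac{9}{2} + \frac{q}{2}\right)\right) + q = \left(- \frac{9}{2} + q^{2} + \frac{q}{2}\right) + q = - \frac{9}{2} + q^{2} + \frac{3 q}{2}$)
$y{\left(w,O \right)} = \left(-5 + O\right) \left(- \frac{9}{2} + O^{2} + \frac{3 O}{2}\right)$ ($y{\left(w,O \right)} = \left(- \frac{9}{2} + O^{2} + \frac{3 O}{2}\right) \left(-5 + O\right) = \left(-5 + O\right) \left(- \frac{9}{2} + O^{2} + \frac{3 O}{2}\right)$)
$\frac{1}{y{\left(\left(-13\right) 5 \left(-11\right),125 \right)} - 3910026} = \frac{1}{\frac{\left(-5 + 125\right) \left(-9 + 2 \cdot 125^{2} + 3 \cdot 125\right)}{2} - 3910026} = \frac{1}{\frac{1}{2} \cdot 120 \left(-9 + 2 \cdot 15625 + 375\right) - 3910026} = \frac{1}{\frac{1}{2} \cdot 120 \left(-9 + 31250 + 375\right) - 3910026} = \frac{1}{\frac{1}{2} \cdot 120 \cdot 31616 - 3910026} = \frac{1}{1896960 - 3910026} = \frac{1}{-2013066} = - \frac{1}{2013066}$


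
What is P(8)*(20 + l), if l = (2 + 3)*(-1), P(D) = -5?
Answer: -75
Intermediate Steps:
l = -5 (l = 5*(-1) = -5)
P(8)*(20 + l) = -5*(20 - 5) = -5*15 = -75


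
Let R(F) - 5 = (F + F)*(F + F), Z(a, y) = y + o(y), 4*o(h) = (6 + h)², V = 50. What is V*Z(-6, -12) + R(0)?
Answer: -145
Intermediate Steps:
o(h) = (6 + h)²/4
Z(a, y) = y + (6 + y)²/4
R(F) = 5 + 4*F² (R(F) = 5 + (F + F)*(F + F) = 5 + (2*F)*(2*F) = 5 + 4*F²)
V*Z(-6, -12) + R(0) = 50*(-12 + (6 - 12)²/4) + (5 + 4*0²) = 50*(-12 + (¼)*(-6)²) + (5 + 4*0) = 50*(-12 + (¼)*36) + (5 + 0) = 50*(-12 + 9) + 5 = 50*(-3) + 5 = -150 + 5 = -145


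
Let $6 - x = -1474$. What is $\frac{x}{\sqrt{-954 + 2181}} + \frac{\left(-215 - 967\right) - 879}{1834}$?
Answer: $- \frac{2061}{1834} + \frac{1480 \sqrt{1227}}{1227} \approx 41.127$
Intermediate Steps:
$x = 1480$ ($x = 6 - -1474 = 6 + 1474 = 1480$)
$\frac{x}{\sqrt{-954 + 2181}} + \frac{\left(-215 - 967\right) - 879}{1834} = \frac{1480}{\sqrt{-954 + 2181}} + \frac{\left(-215 - 967\right) - 879}{1834} = \frac{1480}{\sqrt{1227}} + \left(-1182 - 879\right) \frac{1}{1834} = 1480 \frac{\sqrt{1227}}{1227} - \frac{2061}{1834} = \frac{1480 \sqrt{1227}}{1227} - \frac{2061}{1834} = - \frac{2061}{1834} + \frac{1480 \sqrt{1227}}{1227}$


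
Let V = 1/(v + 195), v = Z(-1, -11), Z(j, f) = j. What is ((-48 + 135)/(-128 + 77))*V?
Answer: -29/3298 ≈ -0.0087932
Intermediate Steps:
v = -1
V = 1/194 (V = 1/(-1 + 195) = 1/194 ≈ 0.0051546)
((-48 + 135)/(-128 + 77))*V = ((-48 + 135)/(-128 + 77))*(1/194) = (87/(-51))*(1/194) = (87*(-1/51))*(1/194) = -29/17*1/194 = -29/3298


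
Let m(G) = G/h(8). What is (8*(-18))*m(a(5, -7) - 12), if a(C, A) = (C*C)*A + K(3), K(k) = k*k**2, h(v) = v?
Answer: 2880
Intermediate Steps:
K(k) = k**3
a(C, A) = 27 + A*C**2 (a(C, A) = (C*C)*A + 3**3 = C**2*A + 27 = A*C**2 + 27 = 27 + A*C**2)
m(G) = G/8
(8*(-18))*m(a(5, -7) - 12) = (8*(-18))*(((27 - 7*5**2) - 12)/8) = -18*((27 - 7*25) - 12) = -18*((27 - 175) - 12) = -18*(-148 - 12) = -18*(-160) = -144*(-20) = 2880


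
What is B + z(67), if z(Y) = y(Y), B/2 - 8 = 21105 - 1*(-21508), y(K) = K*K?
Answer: 89731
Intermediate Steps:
y(K) = K**2
B = 85242 (B = 16 + 2*(21105 - 1*(-21508)) = 16 + 2*(21105 + 21508) = 16 + 2*42613 = 16 + 85226 = 85242)
z(Y) = Y**2
B + z(67) = 85242 + 67**2 = 85242 + 4489 = 89731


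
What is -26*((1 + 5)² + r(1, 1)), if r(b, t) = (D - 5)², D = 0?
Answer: -1586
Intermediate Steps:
r(b, t) = 25 (r(b, t) = (0 - 5)² = (-5)² = 25)
-26*((1 + 5)² + r(1, 1)) = -26*((1 + 5)² + 25) = -26*(6² + 25) = -26*(36 + 25) = -26*61 = -1586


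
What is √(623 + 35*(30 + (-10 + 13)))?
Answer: √1778 ≈ 42.166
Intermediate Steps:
√(623 + 35*(30 + (-10 + 13))) = √(623 + 35*(30 + 3)) = √(623 + 35*33) = √(623 + 1155) = √1778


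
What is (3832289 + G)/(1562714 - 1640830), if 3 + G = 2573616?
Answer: -3202951/39058 ≈ -82.005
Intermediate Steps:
G = 2573613 (G = -3 + 2573616 = 2573613)
(3832289 + G)/(1562714 - 1640830) = (3832289 + 2573613)/(1562714 - 1640830) = 6405902/(-78116) = 6405902*(-1/78116) = -3202951/39058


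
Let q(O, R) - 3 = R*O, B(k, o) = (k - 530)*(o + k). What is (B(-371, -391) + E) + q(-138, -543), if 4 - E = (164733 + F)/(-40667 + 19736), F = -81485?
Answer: 15939102541/20931 ≈ 7.6151e+5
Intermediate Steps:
B(k, o) = (-530 + k)*(k + o)
q(O, R) = 3 + O*R (q(O, R) = 3 + R*O = 3 + O*R)
E = 166972/20931 (E = 4 - (164733 - 81485)/(-40667 + 19736) = 4 - 83248/(-20931) = 4 - 83248*(-1)/20931 = 4 - 1*(-83248/20931) = 4 + 83248/20931 = 166972/20931 ≈ 7.9773)
(B(-371, -391) + E) + q(-138, -543) = (((-371)**2 - 530*(-371) - 530*(-391) - 371*(-391)) + 166972/20931) + (3 - 138*(-543)) = ((137641 + 196630 + 207230 + 145061) + 166972/20931) + (3 + 74934) = (686562 + 166972/20931) + 74937 = 14370596194/20931 + 74937 = 15939102541/20931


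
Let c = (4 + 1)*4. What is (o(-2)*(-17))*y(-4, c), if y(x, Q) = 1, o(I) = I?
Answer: 34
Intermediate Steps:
c = 20 (c = 5*4 = 20)
(o(-2)*(-17))*y(-4, c) = -2*(-17)*1 = 34*1 = 34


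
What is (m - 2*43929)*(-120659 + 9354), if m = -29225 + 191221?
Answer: -8251930090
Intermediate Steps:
m = 161996
(m - 2*43929)*(-120659 + 9354) = (161996 - 2*43929)*(-120659 + 9354) = (161996 - 87858)*(-111305) = 74138*(-111305) = -8251930090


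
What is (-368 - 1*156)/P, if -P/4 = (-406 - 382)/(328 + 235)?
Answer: -73753/788 ≈ -93.595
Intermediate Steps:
P = 3152/563 (P = -4*(-406 - 382)/(328 + 235) = -(-3152)/563 = -4*(-788/563) = 3152/563 ≈ 5.5986)
(-368 - 1*156)/P = (-368 - 1*156)/(3152/563) = (-368 - 156)*(563/3152) = -524*563/3152 = -73753/788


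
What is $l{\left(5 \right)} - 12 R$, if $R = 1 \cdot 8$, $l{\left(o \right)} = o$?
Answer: $-91$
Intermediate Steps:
$R = 8$
$l{\left(5 \right)} - 12 R = 5 - 96 = -91$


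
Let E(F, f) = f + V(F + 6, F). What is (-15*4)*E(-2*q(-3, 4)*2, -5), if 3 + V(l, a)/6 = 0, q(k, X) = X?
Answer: 1380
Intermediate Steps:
V(l, a) = -18 (V(l, a) = -18 + 6*0 = -18 + 0 = -18)
E(F, f) = -18 + f (E(F, f) = f - 18 = -18 + f)
(-15*4)*E(-2*q(-3, 4)*2, -5) = (-15*4)*(-18 - 5) = -60*(-23) = 1380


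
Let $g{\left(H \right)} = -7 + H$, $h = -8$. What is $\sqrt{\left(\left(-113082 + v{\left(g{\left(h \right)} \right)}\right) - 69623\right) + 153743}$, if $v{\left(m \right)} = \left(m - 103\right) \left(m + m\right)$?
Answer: $i \sqrt{25422} \approx 159.44 i$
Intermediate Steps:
$v{\left(m \right)} = 2 m \left(-103 + m\right)$ ($v{\left(m \right)} = \left(-103 + m\right) 2 m = 2 m \left(-103 + m\right)$)
$\sqrt{\left(\left(-113082 + v{\left(g{\left(h \right)} \right)}\right) - 69623\right) + 153743} = \sqrt{\left(\left(-113082 + 2 \left(-7 - 8\right) \left(-103 - 15\right)\right) - 69623\right) + 153743} = \sqrt{\left(\left(-113082 + 2 \left(-15\right) \left(-103 - 15\right)\right) - 69623\right) + 153743} = \sqrt{\left(\left(-113082 + 2 \left(-15\right) \left(-118\right)\right) - 69623\right) + 153743} = \sqrt{\left(\left(-113082 + 3540\right) - 69623\right) + 153743} = \sqrt{\left(-109542 - 69623\right) + 153743} = \sqrt{-179165 + 153743} = \sqrt{-25422} = i \sqrt{25422}$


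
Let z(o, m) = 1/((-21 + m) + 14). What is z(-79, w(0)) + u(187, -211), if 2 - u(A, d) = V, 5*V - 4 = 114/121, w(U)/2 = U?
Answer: 3679/4235 ≈ 0.86871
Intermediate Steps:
w(U) = 2*U
V = 598/605 (V = 4/5 + (114/121)/5 = 4/5 + (114*(1/121))/5 = 4/5 + (1/5)*(114/121) = 4/5 + 114/605 = 598/605 ≈ 0.98843)
u(A, d) = 612/605 (u(A, d) = 2 - 1*598/605 = 2 - 598/605 = 612/605)
z(o, m) = 1/(-7 + m)
z(-79, w(0)) + u(187, -211) = 1/(-7 + 2*0) + 612/605 = 1/(-7 + 0) + 612/605 = 1/(-7) + 612/605 = -1/7 + 612/605 = 3679/4235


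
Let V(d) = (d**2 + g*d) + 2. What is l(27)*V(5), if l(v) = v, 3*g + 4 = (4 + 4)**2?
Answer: 3429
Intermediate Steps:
g = 20 (g = -4/3 + (4 + 4)**2/3 = -4/3 + (1/3)*8**2 = -4/3 + (1/3)*64 = -4/3 + 64/3 = 20)
V(d) = 2 + d**2 + 20*d (V(d) = (d**2 + 20*d) + 2 = 2 + d**2 + 20*d)
l(27)*V(5) = 27*(2 + 5**2 + 20*5) = 27*(2 + 25 + 100) = 27*127 = 3429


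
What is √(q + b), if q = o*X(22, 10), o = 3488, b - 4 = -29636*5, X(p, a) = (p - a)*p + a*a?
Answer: 4*√70091 ≈ 1059.0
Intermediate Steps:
X(p, a) = a² + p*(p - a) (X(p, a) = p*(p - a) + a² = a² + p*(p - a))
b = -148176 (b = 4 - 29636*5 = 4 - 148180 = -148176)
q = 1269632 (q = 3488*(10² + 22² - 1*10*22) = 3488*(100 + 484 - 220) = 3488*364 = 1269632)
√(q + b) = √(1269632 - 148176) = √1121456 = 4*√70091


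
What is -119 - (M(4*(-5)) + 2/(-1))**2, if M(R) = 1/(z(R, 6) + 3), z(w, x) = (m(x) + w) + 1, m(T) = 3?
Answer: -20840/169 ≈ -123.31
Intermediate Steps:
z(w, x) = 4 + w (z(w, x) = (3 + w) + 1 = 4 + w)
M(R) = 1/(7 + R) (M(R) = 1/((4 + R) + 3) = 1/(7 + R))
-119 - (M(4*(-5)) + 2/(-1))**2 = -119 - (1/(7 + 4*(-5)) + 2/(-1))**2 = -119 - (1/(7 - 20) + 2*(-1))**2 = -119 - (1/(-13) - 2)**2 = -119 - (-1/13 - 2)**2 = -119 - (-27/13)**2 = -119 - 1*729/169 = -119 - 729/169 = -20840/169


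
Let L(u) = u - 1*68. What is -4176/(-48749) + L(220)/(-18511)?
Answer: 2410072/31116991 ≈ 0.077452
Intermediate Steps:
L(u) = -68 + u (L(u) = u - 68 = -68 + u)
-4176/(-48749) + L(220)/(-18511) = -4176/(-48749) + (-68 + 220)/(-18511) = -4176*(-1/48749) + 152*(-1/18511) = 144/1681 - 152/18511 = 2410072/31116991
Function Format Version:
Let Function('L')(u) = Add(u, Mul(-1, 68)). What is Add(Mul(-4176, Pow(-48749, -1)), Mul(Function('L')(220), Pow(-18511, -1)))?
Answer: Rational(2410072, 31116991) ≈ 0.077452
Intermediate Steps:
Function('L')(u) = Add(-68, u) (Function('L')(u) = Add(u, -68) = Add(-68, u))
Add(Mul(-4176, Pow(-48749, -1)), Mul(Function('L')(220), Pow(-18511, -1))) = Add(Mul(-4176, Pow(-48749, -1)), Mul(Add(-68, 220), Pow(-18511, -1))) = Add(Mul(-4176, Rational(-1, 48749)), Mul(152, Rational(-1, 18511))) = Add(Rational(144, 1681), Rational(-152, 18511)) = Rational(2410072, 31116991)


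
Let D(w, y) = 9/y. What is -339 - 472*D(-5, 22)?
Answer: -5853/11 ≈ -532.09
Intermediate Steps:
-339 - 472*D(-5, 22) = -339 - 4248/22 = -339 - 472*9/22 = -339 - 2124/11 = -5853/11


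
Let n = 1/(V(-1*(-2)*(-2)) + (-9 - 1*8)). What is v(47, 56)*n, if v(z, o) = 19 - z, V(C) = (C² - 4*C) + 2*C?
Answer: -4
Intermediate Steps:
V(C) = C² - 2*C
n = ⅐ (n = 1/((-1*(-2)*(-2))*(-2 - 1*(-2)*(-2)) + (-9 - 1*8)) = 1/((2*(-2))*(-2 + 2*(-2)) + (-9 - 8)) = 1/(-4*(-2 - 4) - 17) = 1/(-4*(-6) - 17) = 1/(24 - 17) = 1/7 = ⅐ ≈ 0.14286)
v(47, 56)*n = (19 - 1*47)*(⅐) = (19 - 47)*(⅐) = -28*⅐ = -4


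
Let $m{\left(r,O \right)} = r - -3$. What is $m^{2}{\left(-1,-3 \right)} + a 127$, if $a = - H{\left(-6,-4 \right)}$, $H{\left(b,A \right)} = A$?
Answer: $512$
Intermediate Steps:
$m{\left(r,O \right)} = 3 + r$ ($m{\left(r,O \right)} = r + 3 = 3 + r$)
$a = 4$ ($a = \left(-1\right) \left(-4\right) = 4$)
$m^{2}{\left(-1,-3 \right)} + a 127 = \left(3 - 1\right)^{2} + 4 \cdot 127 = 2^{2} + 508 = 4 + 508 = 512$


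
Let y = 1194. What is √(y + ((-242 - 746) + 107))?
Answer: √313 ≈ 17.692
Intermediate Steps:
√(y + ((-242 - 746) + 107)) = √(1194 + ((-242 - 746) + 107)) = √(1194 + (-988 + 107)) = √(1194 - 881) = √313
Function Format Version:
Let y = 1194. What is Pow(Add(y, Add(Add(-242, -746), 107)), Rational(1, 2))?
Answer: Pow(313, Rational(1, 2)) ≈ 17.692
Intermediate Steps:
Pow(Add(y, Add(Add(-242, -746), 107)), Rational(1, 2)) = Pow(Add(1194, Add(Add(-242, -746), 107)), Rational(1, 2)) = Pow(Add(1194, Add(-988, 107)), Rational(1, 2)) = Pow(Add(1194, -881), Rational(1, 2)) = Pow(313, Rational(1, 2))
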